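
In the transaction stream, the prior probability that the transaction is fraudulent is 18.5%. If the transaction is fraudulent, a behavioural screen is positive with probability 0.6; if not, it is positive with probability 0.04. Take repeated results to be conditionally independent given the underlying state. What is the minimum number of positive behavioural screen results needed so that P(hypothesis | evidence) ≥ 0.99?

3

Prior odds: 0.185 ÷ 0.815 = 37/163.
Likelihood ratio of a positive = 0.6/0.04 = 15.
Target odds: 0.99 ÷ 0.01 = 99.
Need (37/163) × 15ⁿ ≥ 99, i.e. 15ⁿ ≥ 16137/37.
15² = 225 falls short of 16137/37 but 15³ = 3375 reaches it, so n = 3.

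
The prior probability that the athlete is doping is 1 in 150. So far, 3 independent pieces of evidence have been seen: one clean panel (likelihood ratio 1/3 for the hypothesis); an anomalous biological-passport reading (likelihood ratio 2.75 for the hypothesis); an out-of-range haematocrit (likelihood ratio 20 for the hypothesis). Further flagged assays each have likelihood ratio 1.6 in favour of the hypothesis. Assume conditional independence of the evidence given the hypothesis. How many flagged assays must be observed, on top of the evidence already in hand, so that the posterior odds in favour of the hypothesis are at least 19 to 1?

11

Prior odds = (1/150)/(149/150) = 1/149.
Combined Bayes factor of the evidence already in hand = (1/3) × 2.75 × 20 = 55/3.
Odds after that evidence = (1/149) × 55/3 = 55/447.
Target odds = 19.
Need 1.6ⁿ ≥ 19 ÷ (55/447) = 8493/55.
1.6¹⁰ ≈109.951 falls short of 8493/55 but 1.6¹¹ ≈175.922 reaches it, so n = 11.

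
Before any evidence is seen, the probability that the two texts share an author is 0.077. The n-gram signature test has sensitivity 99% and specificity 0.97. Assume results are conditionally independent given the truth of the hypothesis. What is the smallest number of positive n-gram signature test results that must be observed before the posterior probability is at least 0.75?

Prior odds = 0.077/0.923 = 77/923.
False-positive rate = 1 − 0.97 = 0.03; likelihood ratio of a positive = 0.99/0.03 = 33.
Target posterior odds = 0.75/0.25 = 3.
Require 33ⁿ ≥ 3 ÷ (77/923) = 2769/77.
33¹ = 33 falls short of 2769/77 but 33² = 1089 reaches it, so n = 2.

2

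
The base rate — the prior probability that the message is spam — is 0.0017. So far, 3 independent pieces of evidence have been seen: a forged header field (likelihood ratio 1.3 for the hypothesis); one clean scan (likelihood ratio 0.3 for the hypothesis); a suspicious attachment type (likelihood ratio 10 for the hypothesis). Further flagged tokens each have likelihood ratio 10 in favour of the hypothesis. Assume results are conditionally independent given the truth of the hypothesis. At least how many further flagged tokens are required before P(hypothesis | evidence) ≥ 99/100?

Prior odds = 0.0017/0.9983 = 17/9983.
Combined Bayes factor of the evidence already in hand = 1.3 × 0.3 × 10 = 3.9.
Odds after that evidence = (17/9983) × 3.9 = 663/99830.
Target odds = 0.99/0.01 = 99.
Need 10ⁿ ≥ 99 ÷ (663/99830) = 3294390/221.
10⁴ = 10000 falls short of 3294390/221 but 10⁵ = 100000 reaches it, so n = 5.

5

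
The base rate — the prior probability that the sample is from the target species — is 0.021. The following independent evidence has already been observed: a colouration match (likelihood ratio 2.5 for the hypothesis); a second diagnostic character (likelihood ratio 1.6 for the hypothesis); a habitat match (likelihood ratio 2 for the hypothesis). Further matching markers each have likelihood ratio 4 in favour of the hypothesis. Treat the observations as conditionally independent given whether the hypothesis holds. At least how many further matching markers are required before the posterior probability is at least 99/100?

Prior odds = 0.021/0.979 = 21/979.
Combined Bayes factor of the evidence already in hand = 2.5 × 1.6 × 2 = 8.
Odds after that evidence = (21/979) × 8 = 168/979.
Target odds = 0.99/0.01 = 99.
Need 4ⁿ ≥ 99 ÷ (168/979) = 32307/56.
4⁴ = 256 falls short of 32307/56 but 4⁵ = 1024 reaches it, so n = 5.

5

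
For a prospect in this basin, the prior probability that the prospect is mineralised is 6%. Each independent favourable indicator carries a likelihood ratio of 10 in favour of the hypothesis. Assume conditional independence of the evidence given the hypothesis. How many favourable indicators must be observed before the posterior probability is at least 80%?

Prior odds = 0.06/0.94 = 3/47.
Likelihood ratio per favourable indicator = 10.
Target posterior odds = 0.8/0.2 = 4.
Require 10ⁿ ≥ 4 ÷ (3/47) = 188/3.
10¹ = 10 falls short of 188/3 but 10² = 100 reaches it, so n = 2.

2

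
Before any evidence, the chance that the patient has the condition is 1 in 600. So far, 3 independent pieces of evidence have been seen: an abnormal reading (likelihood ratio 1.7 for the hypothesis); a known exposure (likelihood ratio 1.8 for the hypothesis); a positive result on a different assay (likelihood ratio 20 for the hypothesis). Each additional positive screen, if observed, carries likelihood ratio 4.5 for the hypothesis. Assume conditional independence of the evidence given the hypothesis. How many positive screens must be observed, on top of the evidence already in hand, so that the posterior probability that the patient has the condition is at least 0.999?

7

Prior odds = (1/600)/(599/600) = 1/599.
Combined Bayes factor of the evidence already in hand = 1.7 × 1.8 × 20 = 61.2.
Odds after that evidence = (1/599) × 61.2 = 306/2995.
Target odds = 0.999/0.001 = 999.
Need 4.5ⁿ ≥ 999 ÷ (306/2995) = 332445/34.
4.5⁶ = 8303.765625 falls short of 332445/34 but 4.5⁷ = 4782969/128 reaches it, so n = 7.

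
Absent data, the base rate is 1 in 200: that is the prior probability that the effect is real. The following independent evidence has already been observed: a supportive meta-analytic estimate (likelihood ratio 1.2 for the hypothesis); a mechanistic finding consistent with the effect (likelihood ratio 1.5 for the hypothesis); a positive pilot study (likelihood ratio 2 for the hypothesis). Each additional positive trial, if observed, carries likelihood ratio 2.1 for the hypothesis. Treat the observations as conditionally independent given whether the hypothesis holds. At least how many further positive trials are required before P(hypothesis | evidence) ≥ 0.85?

8

Prior odds = 0.005/0.995 = 1/199.
Combined Bayes factor of the evidence already in hand = 1.2 × 1.5 × 2 = 3.6.
Odds after that evidence = (1/199) × 3.6 = 18/995.
Target odds = 0.85/0.15 = 17/3.
Need 2.1ⁿ ≥ 17/3 ÷ (18/995) = 16915/54.
2.1⁷ ≈180.109 falls short of 16915/54 but 2.1⁸ ≈378.229 reaches it, so n = 8.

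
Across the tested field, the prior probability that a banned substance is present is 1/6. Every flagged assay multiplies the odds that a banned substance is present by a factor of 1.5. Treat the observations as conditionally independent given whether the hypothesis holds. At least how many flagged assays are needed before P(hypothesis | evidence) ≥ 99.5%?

Prior odds: (1/6) ÷ (5/6) = 0.2.
Likelihood ratio per flagged assay = 1.5.
Target posterior odds = 0.995/0.005 = 199.
Need 0.2 × 1.5ⁿ ≥ 199, i.e. 1.5ⁿ ≥ 995.
1.5¹⁷ = 129140163/131072 falls short of 995 but 1.5¹⁸ = 387420489/262144 reaches it, so n = 18.

18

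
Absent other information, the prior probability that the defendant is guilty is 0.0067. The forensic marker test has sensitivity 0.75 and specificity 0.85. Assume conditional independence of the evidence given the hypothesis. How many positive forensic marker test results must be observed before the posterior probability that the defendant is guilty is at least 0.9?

5

Prior odds: 0.0067 ÷ 0.9933 = 67/9933.
False-positive rate = 1 − 0.85 = 0.15; likelihood ratio of a positive = 0.75/0.15 = 5.
Target posterior odds = 0.9/0.1 = 9.
Need (67/9933) × 5ⁿ ≥ 9, i.e. 5ⁿ ≥ 89397/67.
5⁴ = 625 falls short of 89397/67 but 5⁵ = 3125 reaches it, so n = 5.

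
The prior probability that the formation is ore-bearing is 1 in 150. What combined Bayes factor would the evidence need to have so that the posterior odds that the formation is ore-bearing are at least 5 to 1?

Prior odds = (1/150)/(149/150) = 1/149.
Target odds = 5.
Required Bayes factor = 5 ÷ (1/149) = 745.

745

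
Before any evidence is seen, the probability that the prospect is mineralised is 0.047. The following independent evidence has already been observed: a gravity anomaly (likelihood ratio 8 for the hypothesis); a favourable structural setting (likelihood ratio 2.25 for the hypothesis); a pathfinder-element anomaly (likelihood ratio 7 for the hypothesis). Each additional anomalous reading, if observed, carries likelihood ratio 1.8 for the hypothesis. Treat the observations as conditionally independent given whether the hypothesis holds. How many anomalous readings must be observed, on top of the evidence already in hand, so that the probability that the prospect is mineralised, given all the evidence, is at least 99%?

Prior odds = 0.047/0.953 = 47/953.
Combined Bayes factor of the evidence already in hand = 8 × 2.25 × 7 = 126.
Odds after that evidence = (47/953) × 126 = 5922/953.
Target odds = 0.99/0.01 = 99.
Need 1.8ⁿ ≥ 99 ÷ (5922/953) = 10483/658.
1.8⁴ = 10.4976 falls short of 10483/658 but 1.8⁵ = 18.89568 reaches it, so n = 5.

5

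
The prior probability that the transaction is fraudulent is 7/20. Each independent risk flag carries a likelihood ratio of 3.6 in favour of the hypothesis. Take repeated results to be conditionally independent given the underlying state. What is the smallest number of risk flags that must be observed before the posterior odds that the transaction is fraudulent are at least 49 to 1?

Prior odds: 0.35 ÷ 0.65 = 7/13.
Likelihood ratio per risk flag = 3.6.
Target odds = 49.
Need (7/13) × 3.6ⁿ ≥ 49, i.e. 3.6ⁿ ≥ 91.
3.6³ = 46.656 falls short of 91 but 3.6⁴ = 167.9616 reaches it, so n = 4.

4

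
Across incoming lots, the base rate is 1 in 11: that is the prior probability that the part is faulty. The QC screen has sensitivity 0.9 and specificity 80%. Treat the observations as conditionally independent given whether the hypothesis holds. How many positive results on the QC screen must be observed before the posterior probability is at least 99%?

Prior odds = (1/11)/(10/11) = 0.1.
False-positive rate = 1 − 0.8 = 0.2; likelihood ratio of a positive = 0.9/0.2 = 4.5.
Target posterior odds = 0.99/0.01 = 99.
Require 4.5ⁿ ≥ 99 ÷ 0.1 = 990.
4.5⁴ = 410.0625 falls short of 990 but 4.5⁵ = 1845.28125 reaches it, so n = 5.

5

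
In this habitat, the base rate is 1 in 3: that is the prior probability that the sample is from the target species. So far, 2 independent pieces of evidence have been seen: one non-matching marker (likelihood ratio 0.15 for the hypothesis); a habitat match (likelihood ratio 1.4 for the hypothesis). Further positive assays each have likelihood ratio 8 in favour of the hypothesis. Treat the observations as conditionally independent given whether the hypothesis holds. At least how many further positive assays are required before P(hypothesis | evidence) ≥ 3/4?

Prior odds = (1/3)/(2/3) = 0.5.
Combined Bayes factor of the evidence already in hand = 0.15 × 1.4 = 0.21.
Odds after that evidence = 0.5 × 0.21 = 0.105.
Target odds = 0.75/0.25 = 3.
Need 8ⁿ ≥ 3 ÷ 0.105 = 200/7.
8¹ = 8 falls short of 200/7 but 8² = 64 reaches it, so n = 2.

2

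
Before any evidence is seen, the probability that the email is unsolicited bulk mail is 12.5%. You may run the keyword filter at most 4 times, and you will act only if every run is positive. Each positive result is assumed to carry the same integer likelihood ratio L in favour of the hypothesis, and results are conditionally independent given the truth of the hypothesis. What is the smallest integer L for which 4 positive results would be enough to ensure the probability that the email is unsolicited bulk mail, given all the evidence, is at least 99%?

6

Prior odds = 0.125/0.875 = 1/7.
Target odds = 0.99/0.01 = 99.
Need L⁴ ≥ 99 ÷ (1/7) = 693.
5⁴ = 625 < 693 ≤ 1296 = 6⁴, so L = 6.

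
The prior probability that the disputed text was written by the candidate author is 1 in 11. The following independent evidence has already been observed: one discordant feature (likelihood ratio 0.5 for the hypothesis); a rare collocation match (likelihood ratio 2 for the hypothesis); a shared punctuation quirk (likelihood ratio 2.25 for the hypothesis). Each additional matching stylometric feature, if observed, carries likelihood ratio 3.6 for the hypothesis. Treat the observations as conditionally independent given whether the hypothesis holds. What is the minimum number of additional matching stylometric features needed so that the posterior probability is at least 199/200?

6

Prior odds = (1/11)/(10/11) = 0.1.
Combined Bayes factor of the evidence already in hand = 0.5 × 2 × 2.25 = 2.25.
Odds after that evidence = 0.1 × 2.25 = 0.225.
Target odds = 0.995/0.005 = 199.
Need 3.6ⁿ ≥ 199 ÷ 0.225 = 7960/9.
3.6⁵ = 604.66176 falls short of 7960/9 but 3.6⁶ = 34012224/15625 reaches it, so n = 6.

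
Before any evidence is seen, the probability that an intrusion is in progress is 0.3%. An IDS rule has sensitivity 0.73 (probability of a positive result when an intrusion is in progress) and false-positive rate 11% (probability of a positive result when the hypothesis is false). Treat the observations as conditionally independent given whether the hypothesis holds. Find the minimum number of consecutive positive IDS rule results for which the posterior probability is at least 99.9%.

Prior odds = 0.003/0.997 = 3/997.
Likelihood ratio of a positive result = 0.73/0.11 = 73/11.
Target posterior odds = 0.999/0.001 = 999.
Require (73/11)ⁿ ≥ 999 ÷ (3/997) = 332001.
(73/11)⁶ ≈85424.2 falls short of 332001 but (73/11)⁷ ≈566906 reaches it, so n = 7.

7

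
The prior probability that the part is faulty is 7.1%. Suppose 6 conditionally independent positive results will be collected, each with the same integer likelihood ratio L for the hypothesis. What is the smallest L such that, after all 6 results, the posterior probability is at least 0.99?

Prior odds = 0.071/0.929 = 71/929.
Target odds = 0.99/0.01 = 99.
Need L⁶ ≥ 99 ÷ (71/929) = 91971/71.
3⁶ = 729 < 91971/71 ≤ 4096 = 4⁶, so L = 4.

4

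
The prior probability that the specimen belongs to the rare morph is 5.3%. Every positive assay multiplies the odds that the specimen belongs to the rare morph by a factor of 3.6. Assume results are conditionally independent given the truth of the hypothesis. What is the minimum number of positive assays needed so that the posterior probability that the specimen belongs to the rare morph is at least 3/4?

4

Prior odds = 0.053/0.947 = 53/947.
Likelihood ratio per positive assay = 3.6.
Target posterior odds = 0.75/0.25 = 3.
Require 3.6ⁿ ≥ 3 ÷ (53/947) = 2841/53.
3.6³ = 46.656 falls short of 2841/53 but 3.6⁴ = 167.9616 reaches it, so n = 4.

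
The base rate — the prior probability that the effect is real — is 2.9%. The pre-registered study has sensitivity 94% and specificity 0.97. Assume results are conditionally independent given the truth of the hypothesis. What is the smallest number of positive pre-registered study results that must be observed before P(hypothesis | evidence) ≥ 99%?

3

Prior odds: 0.029 ÷ 0.971 = 29/971.
False-positive rate = 1 − 0.97 = 0.03; likelihood ratio of a positive = 0.94/0.03 = 94/3.
Target odds: 0.99 ÷ 0.01 = 99.
Need (29/971) × (94/3)ⁿ ≥ 99, i.e. (94/3)ⁿ ≥ 96129/29.
(94/3)² = 8836/9 falls short of 96129/29 but (94/3)³ = 830584/27 reaches it, so n = 3.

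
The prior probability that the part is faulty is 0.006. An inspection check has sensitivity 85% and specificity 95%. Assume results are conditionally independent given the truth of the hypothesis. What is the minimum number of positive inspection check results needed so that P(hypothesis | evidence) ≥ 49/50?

4

Prior odds = 0.006/0.994 = 3/497.
False-positive rate = 1 − 0.95 = 0.05; likelihood ratio of a positive = 0.85/0.05 = 17.
Target posterior odds = 0.98/0.02 = 49.
Need (3/497) × 17ⁿ ≥ 49, i.e. 17ⁿ ≥ 24353/3.
17³ = 4913 falls short of 24353/3 but 17⁴ = 83521 reaches it, so n = 4.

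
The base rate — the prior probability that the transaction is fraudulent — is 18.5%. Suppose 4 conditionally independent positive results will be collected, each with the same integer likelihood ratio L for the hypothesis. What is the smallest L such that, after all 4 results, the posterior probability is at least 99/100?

Prior odds = 0.185/0.815 = 37/163.
Target odds = 0.99/0.01 = 99.
Need L⁴ ≥ 99 ÷ (37/163) = 16137/37.
4⁴ = 256 < 16137/37 ≤ 625 = 5⁴, so L = 5.

5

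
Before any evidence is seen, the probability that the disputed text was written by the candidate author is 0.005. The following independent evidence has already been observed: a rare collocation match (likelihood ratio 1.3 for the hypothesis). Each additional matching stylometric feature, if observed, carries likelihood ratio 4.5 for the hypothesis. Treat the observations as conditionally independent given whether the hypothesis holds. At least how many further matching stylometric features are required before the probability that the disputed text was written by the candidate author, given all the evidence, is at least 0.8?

Prior odds = 0.005/0.995 = 1/199.
Bayes factor of the evidence already in hand = 1.3.
Odds after that evidence = (1/199) × 1.3 = 13/1990.
Target odds = 0.8/0.2 = 4.
Need 4.5ⁿ ≥ 4 ÷ (13/1990) = 7960/13.
4.5⁴ = 410.0625 falls short of 7960/13 but 4.5⁵ = 1845.28125 reaches it, so n = 5.

5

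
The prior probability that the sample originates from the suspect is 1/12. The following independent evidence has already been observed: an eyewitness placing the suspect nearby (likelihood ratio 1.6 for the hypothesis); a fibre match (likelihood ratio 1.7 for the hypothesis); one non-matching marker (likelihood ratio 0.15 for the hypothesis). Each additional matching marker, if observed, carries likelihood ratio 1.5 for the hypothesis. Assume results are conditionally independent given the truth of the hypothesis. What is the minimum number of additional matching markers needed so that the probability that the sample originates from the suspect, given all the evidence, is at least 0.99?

Prior odds = (1/12)/(11/12) = 1/11.
Combined Bayes factor of the evidence already in hand = 1.6 × 1.7 × 0.15 = 0.408.
Odds after that evidence = (1/11) × 0.408 = 51/1375.
Target odds = 0.99/0.01 = 99.
Need 1.5ⁿ ≥ 99 ÷ (51/1375) = 45375/17.
1.5¹⁹ ≈2216.84 falls short of 45375/17 but 1.5²⁰ ≈3325.26 reaches it, so n = 20.

20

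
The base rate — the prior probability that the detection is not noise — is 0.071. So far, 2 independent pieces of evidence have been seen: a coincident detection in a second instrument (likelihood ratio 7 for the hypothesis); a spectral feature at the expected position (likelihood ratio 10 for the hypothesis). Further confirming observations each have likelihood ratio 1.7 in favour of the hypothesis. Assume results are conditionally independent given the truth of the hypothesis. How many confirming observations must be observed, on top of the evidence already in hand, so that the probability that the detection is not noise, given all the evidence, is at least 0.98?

5

Prior odds = 0.071/0.929 = 71/929.
Combined Bayes factor of the evidence already in hand = 7 × 10 = 70.
Odds after that evidence = (71/929) × 70 = 4970/929.
Target odds = 0.98/0.02 = 49.
Need 1.7ⁿ ≥ 49 ÷ (4970/929) = 6503/710.
1.7⁴ = 8.3521 falls short of 6503/710 but 1.7⁵ = 1419857/100000 reaches it, so n = 5.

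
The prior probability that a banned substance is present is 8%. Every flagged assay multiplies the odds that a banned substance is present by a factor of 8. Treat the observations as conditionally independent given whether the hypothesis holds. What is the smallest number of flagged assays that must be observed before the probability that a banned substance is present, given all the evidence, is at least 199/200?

4

Prior odds: 0.08 ÷ 0.92 = 2/23.
Likelihood ratio per flagged assay = 8.
Target posterior odds = 0.995/0.005 = 199.
Require 8ⁿ ≥ 199 ÷ (2/23) = 2288.5.
8³ = 512 falls short of 2288.5 but 8⁴ = 4096 reaches it, so n = 4.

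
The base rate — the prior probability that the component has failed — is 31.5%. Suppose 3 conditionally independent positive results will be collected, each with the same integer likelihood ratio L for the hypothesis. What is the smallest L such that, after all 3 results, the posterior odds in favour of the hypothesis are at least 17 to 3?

3

Prior odds = 0.315/0.685 = 63/137.
Target odds = 17/3.
Need L³ ≥ 17/3 ÷ (63/137) = 2329/189.
2³ = 8 < 2329/189 ≤ 27 = 3³, so L = 3.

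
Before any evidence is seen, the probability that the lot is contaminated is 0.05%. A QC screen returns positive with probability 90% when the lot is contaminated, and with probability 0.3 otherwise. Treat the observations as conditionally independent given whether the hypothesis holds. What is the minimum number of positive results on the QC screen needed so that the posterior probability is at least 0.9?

Prior odds = 0.0005/0.9995 = 1/1999.
Likelihood ratio of a positive result = 0.9/0.3 = 3.
Target posterior odds = 0.9/0.1 = 9.
Require 3ⁿ ≥ 9 ÷ (1/1999) = 17991.
3⁸ = 6561 falls short of 17991 but 3⁹ = 19683 reaches it, so n = 9.

9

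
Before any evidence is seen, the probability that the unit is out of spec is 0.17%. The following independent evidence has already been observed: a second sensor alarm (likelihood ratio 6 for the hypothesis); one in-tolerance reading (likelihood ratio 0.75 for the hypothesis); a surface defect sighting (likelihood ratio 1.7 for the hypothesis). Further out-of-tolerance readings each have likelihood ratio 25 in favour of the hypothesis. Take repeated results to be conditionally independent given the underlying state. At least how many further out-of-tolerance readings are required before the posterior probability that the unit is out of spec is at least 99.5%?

3

Prior odds = 0.0017/0.9983 = 17/9983.
Combined Bayes factor of the evidence already in hand = 6 × 0.75 × 1.7 = 7.65.
Odds after that evidence = (17/9983) × 7.65 = 2601/199660.
Target odds = 0.995/0.005 = 199.
Need 25ⁿ ≥ 199 ÷ (2601/199660) = 39732340/2601.
25² = 625 falls short of 39732340/2601 but 25³ = 15625 reaches it, so n = 3.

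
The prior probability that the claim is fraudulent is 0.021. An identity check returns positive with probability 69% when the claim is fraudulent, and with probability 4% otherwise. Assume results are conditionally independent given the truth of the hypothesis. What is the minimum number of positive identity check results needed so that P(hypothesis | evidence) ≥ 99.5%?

Prior odds = 0.021/0.979 = 21/979.
Likelihood ratio of a positive result = 0.69/0.04 = 17.25.
Target odds: 0.995 ÷ 0.005 = 199.
Need (21/979) × 17.25ⁿ ≥ 199, i.e. 17.25ⁿ ≥ 194821/21.
17.25³ = 5132.953125 falls short of 194821/21 but 17.25⁴ = 22667121/256 reaches it, so n = 4.

4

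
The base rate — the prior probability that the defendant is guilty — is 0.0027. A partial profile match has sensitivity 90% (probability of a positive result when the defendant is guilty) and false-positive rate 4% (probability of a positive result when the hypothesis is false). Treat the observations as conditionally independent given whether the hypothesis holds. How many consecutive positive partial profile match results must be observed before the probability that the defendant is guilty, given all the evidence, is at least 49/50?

4

Prior odds = 0.0027/0.9973 = 27/9973.
Likelihood ratio of a positive result = 0.9/0.04 = 22.5.
Target posterior odds = 0.98/0.02 = 49.
Need (27/9973) × 22.5ⁿ ≥ 49, i.e. 22.5ⁿ ≥ 488677/27.
22.5³ = 11390.625 falls short of 488677/27 but 22.5⁴ = 256289.0625 reaches it, so n = 4.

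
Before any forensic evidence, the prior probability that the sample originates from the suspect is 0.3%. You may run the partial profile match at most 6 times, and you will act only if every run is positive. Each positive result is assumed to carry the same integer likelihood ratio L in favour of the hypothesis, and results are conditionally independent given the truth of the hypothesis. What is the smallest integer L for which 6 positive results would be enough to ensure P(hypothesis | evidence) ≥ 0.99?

6

Prior odds = 0.003/0.997 = 3/997.
Target odds = 0.99/0.01 = 99.
Need L⁶ ≥ 99 ÷ (3/997) = 32901.
5⁶ = 15625 < 32901 ≤ 46656 = 6⁶, so L = 6.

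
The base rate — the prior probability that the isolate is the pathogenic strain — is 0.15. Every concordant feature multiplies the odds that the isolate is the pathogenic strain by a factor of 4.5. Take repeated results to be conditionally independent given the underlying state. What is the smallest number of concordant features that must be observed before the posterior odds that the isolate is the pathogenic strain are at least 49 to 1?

Prior odds: 0.15 ÷ 0.85 = 3/17.
Likelihood ratio per concordant feature = 4.5.
Target odds = 49.
Need (3/17) × 4.5ⁿ ≥ 49, i.e. 4.5ⁿ ≥ 833/3.
4.5³ = 91.125 falls short of 833/3 but 4.5⁴ = 410.0625 reaches it, so n = 4.

4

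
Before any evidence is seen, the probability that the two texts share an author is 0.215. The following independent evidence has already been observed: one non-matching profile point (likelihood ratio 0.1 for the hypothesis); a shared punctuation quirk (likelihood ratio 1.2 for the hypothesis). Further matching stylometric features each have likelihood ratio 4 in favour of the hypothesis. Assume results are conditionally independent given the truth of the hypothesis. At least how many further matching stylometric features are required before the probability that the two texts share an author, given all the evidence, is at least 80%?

4

Prior odds = 0.215/0.785 = 43/157.
Combined Bayes factor of the evidence already in hand = 0.1 × 1.2 = 0.12.
Odds after that evidence = (43/157) × 0.12 = 129/3925.
Target odds = 0.8/0.2 = 4.
Need 4ⁿ ≥ 4 ÷ (129/3925) = 15700/129.
4³ = 64 falls short of 15700/129 but 4⁴ = 256 reaches it, so n = 4.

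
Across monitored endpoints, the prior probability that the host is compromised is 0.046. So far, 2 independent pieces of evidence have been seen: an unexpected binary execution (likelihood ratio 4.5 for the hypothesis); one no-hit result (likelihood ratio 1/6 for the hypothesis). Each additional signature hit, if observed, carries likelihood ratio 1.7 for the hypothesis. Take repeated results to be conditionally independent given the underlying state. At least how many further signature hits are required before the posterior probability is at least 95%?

Prior odds = 0.046/0.954 = 23/477.
Combined Bayes factor of the evidence already in hand = 4.5 × (1/6) = 0.75.
Odds after that evidence = (23/477) × 0.75 = 23/636.
Target odds = 0.95/0.05 = 19.
Need 1.7ⁿ ≥ 19 ÷ (23/636) = 12084/23.
1.7¹¹ ≈342.719 falls short of 12084/23 but 1.7¹² ≈582.622 reaches it, so n = 12.

12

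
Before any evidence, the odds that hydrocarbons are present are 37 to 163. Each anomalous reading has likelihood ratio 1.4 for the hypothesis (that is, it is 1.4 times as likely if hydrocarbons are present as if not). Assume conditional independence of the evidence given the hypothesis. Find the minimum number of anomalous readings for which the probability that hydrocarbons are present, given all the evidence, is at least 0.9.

Prior odds = 37/163.
Likelihood ratio per anomalous reading = 1.4.
Target odds: 0.9 ÷ 0.1 = 9.
Require 1.4ⁿ ≥ 9 ÷ (37/163) = 1467/37.
1.4¹⁰ = 282475249/9765625 falls short of 1467/37 but 1.4¹¹ ≈40.4957 reaches it, so n = 11.

11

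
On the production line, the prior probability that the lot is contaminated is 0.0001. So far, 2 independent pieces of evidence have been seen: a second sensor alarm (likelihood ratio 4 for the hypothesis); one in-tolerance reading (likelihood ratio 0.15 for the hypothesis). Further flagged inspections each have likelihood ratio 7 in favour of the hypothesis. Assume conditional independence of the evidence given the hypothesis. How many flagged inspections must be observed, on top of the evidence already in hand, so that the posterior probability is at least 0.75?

Prior odds = 0.0001/0.9999 = 1/9999.
Combined Bayes factor of the evidence already in hand = 4 × 0.15 = 0.6.
Odds after that evidence = (1/9999) × 0.6 = 1/16665.
Target odds = 0.75/0.25 = 3.
Need 7ⁿ ≥ 3 ÷ (1/16665) = 49995.
7⁵ = 16807 falls short of 49995 but 7⁶ = 117649 reaches it, so n = 6.

6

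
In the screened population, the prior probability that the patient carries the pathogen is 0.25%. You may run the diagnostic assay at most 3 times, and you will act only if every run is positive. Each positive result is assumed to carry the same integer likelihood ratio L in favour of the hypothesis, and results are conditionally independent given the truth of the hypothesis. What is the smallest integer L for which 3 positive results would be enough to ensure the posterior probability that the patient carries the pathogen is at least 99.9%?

Prior odds = 0.0025/0.9975 = 1/399.
Target odds = 0.999/0.001 = 999.
Need L³ ≥ 999 ÷ (1/399) = 398601.
73³ = 389017 < 398601 ≤ 405224 = 74³, so L = 74.

74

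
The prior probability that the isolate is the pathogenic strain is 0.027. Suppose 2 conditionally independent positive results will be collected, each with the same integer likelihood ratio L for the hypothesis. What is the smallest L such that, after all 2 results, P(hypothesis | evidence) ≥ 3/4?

11

Prior odds = 0.027/0.973 = 27/973.
Target odds = 0.75/0.25 = 3.
Need L² ≥ 3 ÷ (27/973) = 973/9.
10² = 100 < 973/9 ≤ 121 = 11², so L = 11.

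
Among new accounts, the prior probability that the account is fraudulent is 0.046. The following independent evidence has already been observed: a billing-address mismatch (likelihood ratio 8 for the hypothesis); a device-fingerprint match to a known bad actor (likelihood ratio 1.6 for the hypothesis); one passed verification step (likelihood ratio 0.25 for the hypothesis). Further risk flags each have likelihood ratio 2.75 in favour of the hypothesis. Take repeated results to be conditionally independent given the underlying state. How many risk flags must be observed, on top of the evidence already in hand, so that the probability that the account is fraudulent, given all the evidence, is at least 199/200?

Prior odds = 0.046/0.954 = 23/477.
Combined Bayes factor of the evidence already in hand = 8 × 1.6 × 0.25 = 3.2.
Odds after that evidence = (23/477) × 3.2 = 368/2385.
Target odds = 0.995/0.005 = 199.
Need 2.75ⁿ ≥ 199 ÷ (368/2385) = 474615/368.
2.75⁷ = 19487171/16384 falls short of 474615/368 but 2.75⁸ = 214358881/65536 reaches it, so n = 8.

8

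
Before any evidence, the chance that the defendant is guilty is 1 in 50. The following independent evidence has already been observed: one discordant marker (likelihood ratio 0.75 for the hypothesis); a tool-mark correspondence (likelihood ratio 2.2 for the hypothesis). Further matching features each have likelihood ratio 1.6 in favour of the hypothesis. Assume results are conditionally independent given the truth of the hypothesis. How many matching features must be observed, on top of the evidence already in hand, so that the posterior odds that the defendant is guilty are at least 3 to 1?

Prior odds = 0.02/0.98 = 1/49.
Combined Bayes factor of the evidence already in hand = 0.75 × 2.2 = 1.65.
Odds after that evidence = (1/49) × 1.65 = 33/980.
Target odds = 3.
Need 1.6ⁿ ≥ 3 ÷ (33/980) = 980/11.
1.6⁹ = 134217728/1953125 falls short of 980/11 but 1.6¹⁰ ≈109.951 reaches it, so n = 10.

10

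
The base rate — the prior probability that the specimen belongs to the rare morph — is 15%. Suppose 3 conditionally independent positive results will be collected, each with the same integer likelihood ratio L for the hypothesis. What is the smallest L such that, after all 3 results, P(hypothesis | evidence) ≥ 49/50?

7

Prior odds = 0.15/0.85 = 3/17.
Target odds = 0.98/0.02 = 49.
Need L³ ≥ 49 ÷ (3/17) = 833/3.
6³ = 216 < 833/3 ≤ 343 = 7³, so L = 7.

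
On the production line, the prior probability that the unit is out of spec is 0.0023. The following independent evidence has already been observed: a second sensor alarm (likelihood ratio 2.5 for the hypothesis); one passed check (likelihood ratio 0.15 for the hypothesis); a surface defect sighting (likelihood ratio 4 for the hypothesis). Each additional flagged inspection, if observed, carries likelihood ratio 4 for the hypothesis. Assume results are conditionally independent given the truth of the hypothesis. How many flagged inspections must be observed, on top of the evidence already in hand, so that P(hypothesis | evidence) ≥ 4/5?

6

Prior odds = 0.0023/0.9977 = 23/9977.
Combined Bayes factor of the evidence already in hand = 2.5 × 0.15 × 4 = 1.5.
Odds after that evidence = (23/9977) × 1.5 = 69/19954.
Target odds = 0.8/0.2 = 4.
Need 4ⁿ ≥ 4 ÷ (69/19954) = 79816/69.
4⁵ = 1024 falls short of 79816/69 but 4⁶ = 4096 reaches it, so n = 6.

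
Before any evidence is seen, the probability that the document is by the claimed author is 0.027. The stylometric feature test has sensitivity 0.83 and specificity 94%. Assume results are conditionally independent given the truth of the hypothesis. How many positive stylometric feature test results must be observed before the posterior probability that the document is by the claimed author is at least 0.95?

Prior odds = 0.027/0.973 = 27/973.
False-positive rate = 1 − 0.94 = 0.06; likelihood ratio of a positive = 0.83/0.06 = 83/6.
Target posterior odds = 0.95/0.05 = 19.
Require (83/6)ⁿ ≥ 19 ÷ (27/973) = 18487/27.
(83/6)² = 6889/36 falls short of 18487/27 but (83/6)³ = 571787/216 reaches it, so n = 3.

3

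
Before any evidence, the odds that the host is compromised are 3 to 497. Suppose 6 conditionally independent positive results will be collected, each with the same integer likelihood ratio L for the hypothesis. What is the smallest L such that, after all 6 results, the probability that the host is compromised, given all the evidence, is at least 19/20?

Prior odds = 3/497.
Target odds = 0.95/0.05 = 19.
Need L⁶ ≥ 19 ÷ (3/497) = 9443/3.
3⁶ = 729 < 9443/3 ≤ 4096 = 4⁶, so L = 4.

4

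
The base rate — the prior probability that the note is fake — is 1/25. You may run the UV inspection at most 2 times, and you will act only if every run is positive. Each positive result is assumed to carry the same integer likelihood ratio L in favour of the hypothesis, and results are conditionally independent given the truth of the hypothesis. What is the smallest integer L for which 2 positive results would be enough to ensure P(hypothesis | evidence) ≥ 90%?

15

Prior odds = 0.04/0.96 = 1/24.
Target odds = 0.9/0.1 = 9.
Need L² ≥ 9 ÷ (1/24) = 216.
14² = 196 < 216 ≤ 225 = 15², so L = 15.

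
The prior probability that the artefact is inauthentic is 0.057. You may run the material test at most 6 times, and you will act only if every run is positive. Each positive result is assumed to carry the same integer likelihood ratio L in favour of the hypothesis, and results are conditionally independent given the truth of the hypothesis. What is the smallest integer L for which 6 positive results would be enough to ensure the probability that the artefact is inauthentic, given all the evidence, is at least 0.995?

4

Prior odds = 0.057/0.943 = 57/943.
Target odds = 0.995/0.005 = 199.
Need L⁶ ≥ 199 ÷ (57/943) = 187657/57.
3⁶ = 729 < 187657/57 ≤ 4096 = 4⁶, so L = 4.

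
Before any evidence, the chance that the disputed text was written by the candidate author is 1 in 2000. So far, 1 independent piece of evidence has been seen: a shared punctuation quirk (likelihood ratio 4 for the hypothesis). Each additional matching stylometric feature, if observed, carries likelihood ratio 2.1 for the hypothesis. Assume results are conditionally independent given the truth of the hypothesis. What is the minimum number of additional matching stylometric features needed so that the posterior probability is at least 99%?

15

Prior odds = 0.0005/0.9995 = 1/1999.
Bayes factor of the evidence already in hand = 4.
Odds after that evidence = (1/1999) × 4 = 4/1999.
Target odds = 0.99/0.01 = 99.
Need 2.1ⁿ ≥ 99 ÷ (4/1999) = 49475.25.
2.1¹⁴ ≈32439.2 falls short of 49475.25 but 2.1¹⁵ ≈68122.3 reaches it, so n = 15.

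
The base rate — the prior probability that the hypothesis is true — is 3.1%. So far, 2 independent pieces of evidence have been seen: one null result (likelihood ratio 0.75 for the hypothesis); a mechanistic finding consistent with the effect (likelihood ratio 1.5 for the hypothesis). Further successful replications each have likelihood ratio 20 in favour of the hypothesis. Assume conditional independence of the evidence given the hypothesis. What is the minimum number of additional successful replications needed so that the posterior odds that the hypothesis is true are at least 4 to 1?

2

Prior odds = 0.031/0.969 = 31/969.
Combined Bayes factor of the evidence already in hand = 0.75 × 1.5 = 1.125.
Odds after that evidence = (31/969) × 1.125 = 93/2584.
Target odds = 4.
Need 20ⁿ ≥ 4 ÷ (93/2584) = 10336/93.
20¹ = 20 falls short of 10336/93 but 20² = 400 reaches it, so n = 2.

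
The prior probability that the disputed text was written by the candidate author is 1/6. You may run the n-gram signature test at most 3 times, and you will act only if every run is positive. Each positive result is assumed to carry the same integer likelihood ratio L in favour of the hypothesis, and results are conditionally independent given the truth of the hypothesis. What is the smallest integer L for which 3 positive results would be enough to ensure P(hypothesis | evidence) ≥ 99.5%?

10

Prior odds = (1/6)/(5/6) = 0.2.
Target odds = 0.995/0.005 = 199.
Need L³ ≥ 199 ÷ 0.2 = 995.
9³ = 729 < 995 ≤ 1000 = 10³, so L = 10.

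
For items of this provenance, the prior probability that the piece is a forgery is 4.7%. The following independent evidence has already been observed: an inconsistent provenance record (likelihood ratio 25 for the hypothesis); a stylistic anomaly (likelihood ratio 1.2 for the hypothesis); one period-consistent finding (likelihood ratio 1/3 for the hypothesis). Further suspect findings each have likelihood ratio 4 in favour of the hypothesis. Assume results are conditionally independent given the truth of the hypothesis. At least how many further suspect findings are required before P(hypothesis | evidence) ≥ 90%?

Prior odds = 0.047/0.953 = 47/953.
Combined Bayes factor of the evidence already in hand = 25 × 1.2 × (1/3) = 10.
Odds after that evidence = (47/953) × 10 = 470/953.
Target odds = 0.9/0.1 = 9.
Need 4ⁿ ≥ 9 ÷ (470/953) = 8577/470.
4² = 16 falls short of 8577/470 but 4³ = 64 reaches it, so n = 3.

3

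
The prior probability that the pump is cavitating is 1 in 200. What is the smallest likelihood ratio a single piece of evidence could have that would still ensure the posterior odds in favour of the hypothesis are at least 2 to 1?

398

Prior odds = 0.005/0.995 = 1/199.
Target odds = 2.
Required Bayes factor = 2 ÷ (1/199) = 398.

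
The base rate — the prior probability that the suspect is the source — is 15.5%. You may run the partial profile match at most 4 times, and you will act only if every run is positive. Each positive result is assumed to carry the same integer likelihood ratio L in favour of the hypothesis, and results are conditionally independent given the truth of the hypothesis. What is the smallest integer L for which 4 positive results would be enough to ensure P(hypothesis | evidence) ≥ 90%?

3

Prior odds = 0.155/0.845 = 31/169.
Target odds = 0.9/0.1 = 9.
Need L⁴ ≥ 9 ÷ (31/169) = 1521/31.
2⁴ = 16 < 1521/31 ≤ 81 = 3⁴, so L = 3.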